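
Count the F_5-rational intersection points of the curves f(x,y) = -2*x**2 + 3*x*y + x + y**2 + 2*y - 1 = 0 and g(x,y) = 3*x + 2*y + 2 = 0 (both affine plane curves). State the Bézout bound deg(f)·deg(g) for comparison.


Common zeros: {(3, 2)}; count = 1; Bézout bound = 2.

deg(f) = 2, deg(g) = 1, so Bézout bound = 2.
Scan x ∈ F_5. For each x, list the y ∈ F_5 with f(x, y) ≡ 0 and those with g(x, y) ≡ 0 (mod 5); the common zeros in that column are the intersection.
  x = 0: f ≡ 0 at y ∈ ∅; g ≡ 0 at y ∈ {4}; common: ∅.
  x = 1: f ≡ 0 at y ∈ ∅; g ≡ 0 at y ∈ {0}; common: ∅.
  x = 2: f ≡ 0 at y ∈ ∅; g ≡ 0 at y ∈ {1}; common: ∅.
  x = 3: f ≡ 0 at y ∈ {2}; g ≡ 0 at y ∈ {2}; common: {2}.
  x = 4: f ≡ 0 at y ∈ ∅; g ≡ 0 at y ∈ {3}; common: ∅.
Collecting: common zeros = {(3, 2)}, so the count is 1.
Comparison with the Bézout bound: 1 ≤ 2 = deg(f)·deg(g), as expected for curves with no common component (the affine F_5-count falls short of the bound because intersections may lie at infinity, over extension fields, or carry multiplicity).


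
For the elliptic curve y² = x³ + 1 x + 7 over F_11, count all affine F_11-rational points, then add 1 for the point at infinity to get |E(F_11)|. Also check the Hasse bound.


Affine points = {(1, 3), (1, 8), (3, 2), (3, 9), (4, 3), (4, 8), (5, 4), (5, 7), (6, 3), (6, 8), (7, 4), (7, 7), (10, 4), (10, 7)}; affine count = 14; |E(F_11)| = 15.

Discriminant check: Δ ∝ 4a³ + 27b² = 4·1³ + 27·7² = 4·1 + 27·49 ≡ 7 (mod 11). Nonzero ⇒ E is nonsingular.
For each x ∈ F_11, compute rhs = x³ + 1·x + 7 mod 11, then count y ∈ F_11 with y² ≡ rhs.
  x = 0: rhs = 7, matching y values: none (0 points).
  x = 1: rhs = 9, matching y values: 3, 8 (2 points).
  x = 2: rhs = 6, matching y values: none (0 points).
  x = 3: rhs = 4, matching y values: 2, 9 (2 points).
  x = 4: rhs = 9, matching y values: 3, 8 (2 points).
  x = 5: rhs = 5, matching y values: 4, 7 (2 points).
  x = 6: rhs = 9, matching y values: 3, 8 (2 points).
  x = 7: rhs = 5, matching y values: 4, 7 (2 points).
  x = 8: rhs = 10, matching y values: none (0 points).
  x = 9: rhs = 8, matching y values: none (0 points).
  x = 10: rhs = 5, matching y values: 4, 7 (2 points).
Total affine count: 14.
Full point count |E(F_11)| = 14 + 1 = 15.
Hasse bound: |15 − (11+1)| = |3| = 3 ≤ 2√11 ≈ 6.6332 ✓.


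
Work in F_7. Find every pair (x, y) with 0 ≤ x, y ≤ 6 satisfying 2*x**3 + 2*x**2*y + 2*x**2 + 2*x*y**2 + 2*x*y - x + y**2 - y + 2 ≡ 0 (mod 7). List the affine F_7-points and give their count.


Affine F_7-points: {(0, 4), (3, 3)}; count = 2.

For each of the 49 pairs (x, y) ∈ F_7², evaluate f(x, y) mod 7. Record the zeros.
  x = 0: [0↦2, 1↦2, 2↦4, 3↦1, 4↦0, 5↦1, 6↦4]  zeros at y ∈ {4}
  x = 1: [0↦5, 1↦4, 2↦2, 3↦6, 4↦2, 5↦4, 6↦5]  zeros at y ∈ ∅
  x = 2: [0↦3, 1↦5, 2↦3, 3↦4, 4↦1, 5↦1, 6↦4]  zeros at y ∈ ∅
  x = 3: [0↦1, 1↦3, 2↦5, 3↦0, 4↦2, 5↦4, 6↦6]  zeros at y ∈ {3}
  x = 4: [0↦4, 1↦3, 2↦6, 3↦6, 4↦3, 5↦4, 6↦2]  zeros at y ∈ ∅
  x = 5: [0↦3, 1↦3, 2↦4, 3↦6, 4↦2, 5↦6, 6↦4]  zeros at y ∈ ∅
  x = 6: [0↦3, 1↦1, 2↦4, 3↦5, 4↦4, 5↦1, 6↦3]  zeros at y ∈ ∅
Collecting zeros: affine points = {(0, 4), (3, 3)}.
Total count |C(F_7)_aff| = 2.


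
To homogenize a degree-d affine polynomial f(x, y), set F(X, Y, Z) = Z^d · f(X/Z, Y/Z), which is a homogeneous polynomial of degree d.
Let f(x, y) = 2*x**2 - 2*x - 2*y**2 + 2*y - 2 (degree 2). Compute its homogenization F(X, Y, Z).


F(X, Y, Z) = 2*X**2 - 2*X*Z - 2*Y**2 + 2*Y*Z - 2*Z**2

deg(f) = 2.
Substitute x = X/Z, y = Y/Z into f, then multiply by Z^2.
  monomial 2·x^2·y^0 ↦ 2·X^2·Y^0·Z^0.
  monomial -2·x^1·y^0 ↦ -2·X^1·Y^0·Z^1.
  monomial -2·x^0·y^2 ↦ -2·X^0·Y^2·Z^0.
  monomial 2·x^0·y^1 ↦ 2·X^0·Y^1·Z^1.
  monomial -2·x^0·y^0 ↦ -2·X^0·Y^0·Z^2.
Collecting: F(X, Y, Z) = 2*X**2 - 2*X*Z - 2*Y**2 + 2*Y*Z - 2*Z**2.


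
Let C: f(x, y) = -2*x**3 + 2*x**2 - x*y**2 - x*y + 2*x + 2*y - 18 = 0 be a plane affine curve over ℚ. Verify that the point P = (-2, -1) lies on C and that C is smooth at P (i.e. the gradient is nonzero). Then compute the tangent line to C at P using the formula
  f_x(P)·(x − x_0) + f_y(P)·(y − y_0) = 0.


Tangent line at P: -30*x - 60 = 0.

Step 1: f(-2, -1) = 0, so P lies on C.
Step 2: partial derivatives
  f_x(x, y) = -6*x**2 + 4*x - y**2 - y + 2, f_y(x, y) = -2*x*y - x + 2.
  f_x(P) = -30, f_y(P) = 0 (gradient nonzero, so P is smooth).
Step 3: tangent line at P: -30·(x − -2) + 0·(y − -1) = 0.
Expanding: -30*x - 60 = 0.


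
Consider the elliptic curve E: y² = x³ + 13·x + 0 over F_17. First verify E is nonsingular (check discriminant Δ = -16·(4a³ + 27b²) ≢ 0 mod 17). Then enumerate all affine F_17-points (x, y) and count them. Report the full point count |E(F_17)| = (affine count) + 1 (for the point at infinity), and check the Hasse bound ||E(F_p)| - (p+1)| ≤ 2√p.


Affine points = {(0, 0), (2, 0), (3, 7), (3, 10), (7, 3), (7, 14), (8, 2), (8, 15), (9, 8), (9, 9), (10, 5), (10, 12), (14, 6), (14, 11), (15, 0)}; affine count = 15; |E(F_17)| = 16.

Discriminant check: Δ ∝ 4a³ + 27b² = 4·13³ + 27·0² = 4·2197 + 27·0 ≡ 16 (mod 17). Nonzero ⇒ E is nonsingular.
For each x ∈ F_17, compute rhs = x³ + 13·x + 0 mod 17, then count y ∈ F_17 with y² ≡ rhs.
  x = 0: rhs = 0, matching y values: 0 (1 points).
  x = 1: rhs = 14, matching y values: none (0 points).
  x = 2: rhs = 0, matching y values: 0 (1 points).
  x = 3: rhs = 15, matching y values: 7, 10 (2 points).
  x = 4: rhs = 14, matching y values: none (0 points).
  x = 5: rhs = 3, matching y values: none (0 points).
  x = 6: rhs = 5, matching y values: none (0 points).
  x = 7: rhs = 9, matching y values: 3, 14 (2 points).
  x = 8: rhs = 4, matching y values: 2, 15 (2 points).
  x = 9: rhs = 13, matching y values: 8, 9 (2 points).
  x = 10: rhs = 8, matching y values: 5, 12 (2 points).
  x = 11: rhs = 12, matching y values: none (0 points).
  x = 12: rhs = 14, matching y values: none (0 points).
  x = 13: rhs = 3, matching y values: none (0 points).
  x = 14: rhs = 2, matching y values: 6, 11 (2 points).
  x = 15: rhs = 0, matching y values: 0 (1 points).
  x = 16: rhs = 3, matching y values: none (0 points).
Total affine count: 15.
Full point count |E(F_17)| = 15 + 1 = 16.
Hasse bound: |16 − (17+1)| = |-2| = 2 ≤ 2√17 ≈ 8.2462 ✓.


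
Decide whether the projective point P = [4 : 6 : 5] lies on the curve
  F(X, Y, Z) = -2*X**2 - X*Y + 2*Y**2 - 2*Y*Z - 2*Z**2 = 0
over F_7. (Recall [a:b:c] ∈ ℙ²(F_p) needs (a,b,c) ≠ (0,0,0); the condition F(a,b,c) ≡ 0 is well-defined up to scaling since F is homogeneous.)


F(4,6,5) ≡ 4 (mod 7); P is NOT on the curve.

Evaluate F(4, 6, 5) term-by-term (mod 7).
  -2*X**2 ↦ -2·16·1·1 = -32
  -X*Y ↦ -1·4·6·1 = -24
  2*Y**2 ↦ 2·1·36·1 = 72
  -2*Y*Z ↦ -2·1·6·5 = -60
  -2*Z**2 ↦ -2·1·1·25 = -50
Sum: F(4, 6, 5) = (-32) + (-24) + (72) + (-60) + (-50) = -94.
Reducing mod 7: -94 ≡ 4 (mod 7).
Since F(a, b, c) ≡ 4 ≠ 0 (mod 7), P does NOT lie on the curve.


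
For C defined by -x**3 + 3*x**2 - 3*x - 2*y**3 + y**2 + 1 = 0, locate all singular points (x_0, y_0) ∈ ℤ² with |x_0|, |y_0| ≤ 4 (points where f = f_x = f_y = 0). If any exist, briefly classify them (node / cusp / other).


Singular points: {(1, 0)}; classification: cusp.

Compute partial derivatives:
  f_x = -3*x**2 + 6*x - 3.
  f_y = -6*y**2 + 2*y.
Scan x_0 ∈ {−4, ..., 4}. For each x_0, f_y(x_0, y) is a polynomial in y; find its integer roots y ∈ {−4, ..., 4}, then test f_x and f at those candidates.
  x = -4: f_y(-4, y) = -6*y**2 + 2*y; vanishes at y ∈ {0}. (-4, 0): f_x = -75 ≠ 0.
  x = -3: f_y(-3, y) = -6*y**2 + 2*y; vanishes at y ∈ {0}. (-3, 0): f_x = -48 ≠ 0.
  x = -2: f_y(-2, y) = -6*y**2 + 2*y; vanishes at y ∈ {0}. (-2, 0): f_x = -27 ≠ 0.
  x = -1: f_y(-1, y) = -6*y**2 + 2*y; vanishes at y ∈ {0}. (-1, 0): f_x = -12 ≠ 0.
  x = 0: f_y(0, y) = -6*y**2 + 2*y; vanishes at y ∈ {0}. (0, 0): f_x = -3 ≠ 0.
  x = 1: f_y(1, y) = -6*y**2 + 2*y; vanishes at y ∈ {0}. (1, 0): f_x = 0, f = 0 — SINGULAR.
  x = 2: f_y(2, y) = -6*y**2 + 2*y; vanishes at y ∈ {0}. (2, 0): f_x = -3 ≠ 0.
  x = 3: f_y(3, y) = -6*y**2 + 2*y; vanishes at y ∈ {0}. (3, 0): f_x = -12 ≠ 0.
  x = 4: f_y(4, y) = -6*y**2 + 2*y; vanishes at y ∈ {0}. (4, 0): f_x = -27 ≠ 0.
Only singular point on the grid: (1, 0).
Classify: substitute x = 1 + u, y = 0 + v and expand: f = -u**3 - 2*v**3 + v**2.
No constant or linear terms (consistent with a singular point). Quadratic part: v**2. Cubic part: -u**3 - 2*v**3.
The quadratic part v**2 is a perfect square, so there is a single (double) tangent line v = 0, i.e. y = 0. Restricting the cubic part to that line (v = 0) leaves -u**3 ≠ 0, so f is not divisible by v and the branch is v² ≈ u**3 to lowest order — this is a cusp.
Classification: cusp.


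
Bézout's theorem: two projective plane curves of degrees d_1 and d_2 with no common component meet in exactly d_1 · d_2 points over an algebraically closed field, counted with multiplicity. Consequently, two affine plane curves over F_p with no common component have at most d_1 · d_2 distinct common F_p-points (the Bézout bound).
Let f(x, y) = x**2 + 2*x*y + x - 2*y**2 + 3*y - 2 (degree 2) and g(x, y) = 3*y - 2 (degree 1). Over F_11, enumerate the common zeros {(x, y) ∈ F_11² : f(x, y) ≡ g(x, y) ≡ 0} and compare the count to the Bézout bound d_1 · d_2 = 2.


Common zeros: {(1, 8), (4, 8)}; count = 2; Bézout bound = 2.

deg(f) = 2, deg(g) = 1, so Bézout bound = 2.
Scan x ∈ F_11. For each x, list the y ∈ F_11 with f(x, y) ≡ 0 and those with g(x, y) ≡ 0 (mod 11); the common zeros in that column are the intersection.
  x = 0: f ≡ 0 at y ∈ {3, 4}; g ≡ 0 at y ∈ {8}; common: ∅.
  x = 1: f ≡ 0 at y ∈ {0, 8}; g ≡ 0 at y ∈ {8}; common: {8}.
  x = 2: f ≡ 0 at y ∈ {4, 5}; g ≡ 0 at y ∈ {8}; common: ∅.
  x = 3: f ≡ 0 at y ∈ ∅; g ≡ 0 at y ∈ {8}; common: ∅.
  x = 4: f ≡ 0 at y ∈ {3, 8}; g ≡ 0 at y ∈ {8}; common: {8}.
  x = 5: f ≡ 0 at y ∈ ∅; g ≡ 0 at y ∈ {8}; common: ∅.
  x = 6: f ≡ 0 at y ∈ ∅; g ≡ 0 at y ∈ {8}; common: ∅.
  x = 7: f ≡ 0 at y ∈ ∅; g ≡ 0 at y ∈ {8}; common: ∅.
  x = 8: f ≡ 0 at y ∈ ∅; g ≡ 0 at y ∈ {8}; common: ∅.
  x = 9: f ≡ 0 at y ∈ {0, 5}; g ≡ 0 at y ∈ {8}; common: ∅.
  x = 10: f ≡ 0 at y ∈ ∅; g ≡ 0 at y ∈ {8}; common: ∅.
Collecting: common zeros = {(1, 8), (4, 8)}, so the count is 2.
Comparison with the Bézout bound: 2 ≤ 2 = deg(f)·deg(g), as expected for curves with no common component (the bound is attained).


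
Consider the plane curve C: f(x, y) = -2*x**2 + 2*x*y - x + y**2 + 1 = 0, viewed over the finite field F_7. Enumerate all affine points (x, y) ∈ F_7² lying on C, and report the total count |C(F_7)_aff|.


Affine F_7-points: {(3, 3), (3, 5), (4, 0), (4, 6), (5, 5), (5, 6), (6, 0), (6, 2)}; count = 8.

For each of the 49 pairs (x, y) ∈ F_7², evaluate f(x, y) mod 7. Record the zeros.
  x = 0: [0↦1, 1↦2, 2↦5, 3↦3, 4↦3, 5↦5, 6↦2]  zeros at y ∈ ∅
  x = 1: [0↦5, 1↦1, 2↦6, 3↦6, 4↦1, 5↦5, 6↦4]  zeros at y ∈ ∅
  x = 2: [0↦5, 1↦3, 2↦3, 3↦5, 4↦2, 5↦1, 6↦2]  zeros at y ∈ ∅
  x = 3: [0↦1, 1↦1, 2↦3, 3↦0, 4↦6, 5↦0, 6↦3]  zeros at y ∈ {3, 5}
  x = 4: [0↦0, 1↦2, 2↦6, 3↦5, 4↦6, 5↦2, 6↦0]  zeros at y ∈ {0, 6}
  x = 5: [0↦2, 1↦6, 2↦5, 3↦6, 4↦2, 5↦0, 6↦0]  zeros at y ∈ {5, 6}
  x = 6: [0↦0, 1↦6, 2↦0, 3↦3, 4↦1, 5↦1, 6↦3]  zeros at y ∈ {0, 2}
Collecting zeros: affine points = {(3, 3), (3, 5), (4, 0), (4, 6), (5, 5), (5, 6), (6, 0), (6, 2)}.
Total count |C(F_7)_aff| = 8.


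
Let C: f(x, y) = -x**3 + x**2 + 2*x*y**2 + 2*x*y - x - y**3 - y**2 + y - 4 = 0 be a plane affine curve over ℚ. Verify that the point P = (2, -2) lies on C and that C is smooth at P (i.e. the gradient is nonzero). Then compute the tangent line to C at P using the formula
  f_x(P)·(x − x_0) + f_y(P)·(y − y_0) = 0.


Tangent line at P: -5*x - 19*y - 28 = 0.

Step 1: f(2, -2) = 0, so P lies on C.
Step 2: partial derivatives
  f_x(x, y) = -3*x**2 + 2*x + 2*y**2 + 2*y - 1, f_y(x, y) = 4*x*y + 2*x - 3*y**2 - 2*y + 1.
  f_x(P) = -5, f_y(P) = -19 (gradient nonzero, so P is smooth).
Step 3: tangent line at P: -5·(x − 2) + -19·(y − -2) = 0.
Expanding: -5*x - 19*y - 28 = 0.


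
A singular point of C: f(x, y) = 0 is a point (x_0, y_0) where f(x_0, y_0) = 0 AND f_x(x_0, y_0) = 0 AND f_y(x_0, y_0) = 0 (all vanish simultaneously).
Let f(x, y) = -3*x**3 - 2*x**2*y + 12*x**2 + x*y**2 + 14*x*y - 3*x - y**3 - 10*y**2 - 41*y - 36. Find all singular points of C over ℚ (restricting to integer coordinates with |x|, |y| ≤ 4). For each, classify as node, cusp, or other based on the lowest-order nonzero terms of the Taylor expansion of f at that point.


Singular points: {(2, -3)}; classification: cusp.

Compute partial derivatives:
  f_x = -9*x**2 - 4*x*y + 24*x + y**2 + 14*y - 3.
  f_y = -2*x**2 + 2*x*y + 14*x - 3*y**2 - 20*y - 41.
Scan x_0 ∈ {−4, ..., 4}. For each x_0, f_y(x_0, y) is a polynomial in y; find its integer roots y ∈ {−4, ..., 4}, then test f_x and f at those candidates.
  x = -4: f_y(-4, y) = -3*y**2 - 28*y - 129; no integer root y with |y| ≤ 4.
  x = -3: f_y(-3, y) = -3*y**2 - 26*y - 101; no integer root y with |y| ≤ 4.
  x = -2: f_y(-2, y) = -3*y**2 - 24*y - 77; no integer root y with |y| ≤ 4.
  x = -1: f_y(-1, y) = -3*y**2 - 22*y - 57; no integer root y with |y| ≤ 4.
  x = 0: f_y(0, y) = -3*y**2 - 20*y - 41; no integer root y with |y| ≤ 4.
  x = 1: f_y(1, y) = -3*y**2 - 18*y - 29; no integer root y with |y| ≤ 4.
  x = 2: f_y(2, y) = -3*y**2 - 16*y - 21; vanishes at y ∈ {-3}. (2, -3): f_x = 0, f = 0 — SINGULAR.
  x = 3: f_y(3, y) = -3*y**2 - 14*y - 17; no integer root y with |y| ≤ 4.
  x = 4: f_y(4, y) = -3*y**2 - 12*y - 17; no integer root y with |y| ≤ 4.
Only singular point on the grid: (2, -3).
Classify: substitute x = 2 + u, y = -3 + v and expand: f = -3*u**3 - 2*u**2*v + u*v**2 - v**3 + v**2.
No constant or linear terms (consistent with a singular point). Quadratic part: v**2. Cubic part: -3*u**3 - 2*u**2*v + u*v**2 - v**3.
The quadratic part v**2 is a perfect square, so there is a single (double) tangent line v = 0, i.e. y = -3. Restricting the cubic part to that line (v = 0) leaves -3*u**3 ≠ 0, so f is not divisible by v and the branch is v² ≈ 3*u**3 to lowest order — this is a cusp.
Classification: cusp.


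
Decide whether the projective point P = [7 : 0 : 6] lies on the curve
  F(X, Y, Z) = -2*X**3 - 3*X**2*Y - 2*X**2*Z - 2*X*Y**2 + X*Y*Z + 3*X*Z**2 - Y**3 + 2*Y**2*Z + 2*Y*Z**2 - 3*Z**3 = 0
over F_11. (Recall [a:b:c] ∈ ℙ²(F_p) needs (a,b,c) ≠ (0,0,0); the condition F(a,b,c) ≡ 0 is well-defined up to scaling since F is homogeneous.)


F(7,0,6) ≡ 0 (mod 11); P is on the curve.

Evaluate F(7, 0, 6) term-by-term (mod 11).
  -2*X**3 ↦ -2·343·1·1 = -686
  -3*X**2*Y ↦ -3·49·0·1 = 0
  -2*X**2*Z ↦ -2·49·1·6 = -588
  -2*X*Y**2 ↦ -2·7·0·1 = 0
  X*Y*Z ↦ 1·7·0·6 = 0
  3*X*Z**2 ↦ 3·7·1·36 = 756
  -Y**3 ↦ -1·1·0·1 = 0
  2*Y**2*Z ↦ 2·1·0·6 = 0
  2*Y*Z**2 ↦ 2·1·0·36 = 0
  -3*Z**3 ↦ -3·1·1·216 = -648
Sum: F(7, 0, 6) = (-686) + (0) + (-588) + (0) + (0) + (756) + (0) + (0) + (0) + (-648) = -1166.
Reducing mod 11: -1166 ≡ 0 (mod 11).
Since F(a, b, c) ≡ 0 (mod 11), P lies on the curve.


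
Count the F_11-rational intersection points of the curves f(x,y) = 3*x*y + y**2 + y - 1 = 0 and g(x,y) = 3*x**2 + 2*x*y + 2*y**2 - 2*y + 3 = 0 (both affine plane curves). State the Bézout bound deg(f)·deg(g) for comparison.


Common zeros: {(2, 6)}; count = 1; Bézout bound = 4.

deg(f) = 2, deg(g) = 2, so Bézout bound = 4.
Scan x ∈ F_11. For each x, list the y ∈ F_11 with f(x, y) ≡ 0 and those with g(x, y) ≡ 0 (mod 11); the common zeros in that column are the intersection.
  x = 0: f ≡ 0 at y ∈ {3, 7}; g ≡ 0 at y ∈ ∅; common: ∅.
  x = 1: f ≡ 0 at y ∈ {2, 5}; g ≡ 0 at y ∈ ∅; common: ∅.
  x = 2: f ≡ 0 at y ∈ {6, 9}; g ≡ 0 at y ∈ {4, 6}; common: {6}.
  x = 3: f ≡ 0 at y ∈ {4, 8}; g ≡ 0 at y ∈ ∅; common: ∅.
  x = 4: f ≡ 0 at y ∈ ∅; g ≡ 0 at y ∈ ∅; common: ∅.
  x = 5: f ≡ 0 at y ∈ ∅; g ≡ 0 at y ∈ {1, 6}; common: ∅.
  x = 6: f ≡ 0 at y ∈ ∅; g ≡ 0 at y ∈ {8, 9}; common: ∅.
  x = 7: f ≡ 0 at y ∈ {1, 10}; g ≡ 0 at y ∈ {8}; common: ∅.
  x = 8: f ≡ 0 at y ∈ ∅; g ≡ 0 at y ∈ {2}; common: ∅.
  x = 9: f ≡ 0 at y ∈ ∅; g ≡ 0 at y ∈ {1, 2}; common: ∅.
  x = 10: f ≡ 0 at y ∈ ∅; g ≡ 0 at y ∈ {4, 9}; common: ∅.
Collecting: common zeros = {(2, 6)}, so the count is 1.
Comparison with the Bézout bound: 1 ≤ 4 = deg(f)·deg(g), as expected for curves with no common component (the affine F_11-count falls short of the bound because intersections may lie at infinity, over extension fields, or carry multiplicity).


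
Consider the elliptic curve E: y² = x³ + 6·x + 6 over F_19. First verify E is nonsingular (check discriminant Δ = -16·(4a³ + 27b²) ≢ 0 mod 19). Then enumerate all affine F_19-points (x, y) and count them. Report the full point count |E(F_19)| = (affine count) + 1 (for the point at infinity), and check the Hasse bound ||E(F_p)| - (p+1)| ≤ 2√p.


Affine points = {(0, 5), (0, 14), (2, 8), (2, 11), (5, 3), (5, 16), (6, 7), (6, 12), (7, 7), (7, 12), (11, 4), (11, 15), (12, 1), (12, 18), (13, 1), (13, 18), (17, 9), (17, 10)}; affine count = 18; |E(F_19)| = 19.

Discriminant check: Δ ∝ 4a³ + 27b² = 4·6³ + 27·6² = 4·216 + 27·36 ≡ 12 (mod 19). Nonzero ⇒ E is nonsingular.
For each x ∈ F_19, compute rhs = x³ + 6·x + 6 mod 19, then count y ∈ F_19 with y² ≡ rhs.
  x = 0: rhs = 6, matching y values: 5, 14 (2 points).
  x = 1: rhs = 13, matching y values: none (0 points).
  x = 2: rhs = 7, matching y values: 8, 11 (2 points).
  x = 3: rhs = 13, matching y values: none (0 points).
  x = 4: rhs = 18, matching y values: none (0 points).
  x = 5: rhs = 9, matching y values: 3, 16 (2 points).
  x = 6: rhs = 11, matching y values: 7, 12 (2 points).
  x = 7: rhs = 11, matching y values: 7, 12 (2 points).
  x = 8: rhs = 15, matching y values: none (0 points).
  x = 9: rhs = 10, matching y values: none (0 points).
  x = 10: rhs = 2, matching y values: none (0 points).
  x = 11: rhs = 16, matching y values: 4, 15 (2 points).
  x = 12: rhs = 1, matching y values: 1, 18 (2 points).
  x = 13: rhs = 1, matching y values: 1, 18 (2 points).
  x = 14: rhs = 3, matching y values: none (0 points).
  x = 15: rhs = 13, matching y values: none (0 points).
  x = 16: rhs = 18, matching y values: none (0 points).
  x = 17: rhs = 5, matching y values: 9, 10 (2 points).
  x = 18: rhs = 18, matching y values: none (0 points).
Total affine count: 18.
Full point count |E(F_19)| = 18 + 1 = 19.
Hasse bound: |19 − (19+1)| = |-1| = 1 ≤ 2√19 ≈ 8.7178 ✓.


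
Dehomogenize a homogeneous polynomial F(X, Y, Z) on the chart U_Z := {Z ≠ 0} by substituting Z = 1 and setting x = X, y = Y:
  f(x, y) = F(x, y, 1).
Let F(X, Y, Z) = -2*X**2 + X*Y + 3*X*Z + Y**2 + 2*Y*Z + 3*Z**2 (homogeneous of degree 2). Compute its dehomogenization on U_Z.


f(x, y) = -2*x**2 + x*y + 3*x + y**2 + 2*y + 3

On U_Z we set Z = 1. Each monomial c·X^i·Y^j·Z^k in F becomes c·x^i·y^j·1^k = c·x^i·y^j.
Substituting Z = 1: F(X, Y, 1) = -2*x**2 + x*y + 3*x + y**2 + 2*y + 3.
Note: deg(f) ≤ deg(F) = 2; strict inequality happens when F is divisible by Z (lost terms).


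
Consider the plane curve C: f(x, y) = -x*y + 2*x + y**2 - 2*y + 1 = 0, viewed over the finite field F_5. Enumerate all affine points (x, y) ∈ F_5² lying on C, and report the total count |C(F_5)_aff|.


Affine F_5-points: {(0, 1), (2, 0), (2, 4), (4, 3)}; count = 4.

For each of the 25 pairs (x, y) ∈ F_5², evaluate f(x, y) mod 5. Record the zeros.
  x = 0: [0↦1, 1↦0, 2↦1, 3↦4, 4↦4]  zeros at y ∈ {1}
  x = 1: [0↦3, 1↦1, 2↦1, 3↦3, 4↦2]  zeros at y ∈ ∅
  x = 2: [0↦0, 1↦2, 2↦1, 3↦2, 4↦0]  zeros at y ∈ {0, 4}
  x = 3: [0↦2, 1↦3, 2↦1, 3↦1, 4↦3]  zeros at y ∈ ∅
  x = 4: [0↦4, 1↦4, 2↦1, 3↦0, 4↦1]  zeros at y ∈ {3}
Collecting zeros: affine points = {(0, 1), (2, 0), (2, 4), (4, 3)}.
Total count |C(F_5)_aff| = 4.


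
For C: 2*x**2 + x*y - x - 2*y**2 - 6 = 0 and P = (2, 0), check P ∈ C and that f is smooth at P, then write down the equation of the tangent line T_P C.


Tangent line at P: 7*x + 2*y - 14 = 0.

Step 1: f(2, 0) = 0, so P lies on C.
Step 2: partial derivatives
  f_x(x, y) = 4*x + y - 1, f_y(x, y) = x - 4*y.
  f_x(P) = 7, f_y(P) = 2 (gradient nonzero, so P is smooth).
Step 3: tangent line at P: 7·(x − 2) + 2·(y − 0) = 0.
Expanding: 7*x + 2*y - 14 = 0.


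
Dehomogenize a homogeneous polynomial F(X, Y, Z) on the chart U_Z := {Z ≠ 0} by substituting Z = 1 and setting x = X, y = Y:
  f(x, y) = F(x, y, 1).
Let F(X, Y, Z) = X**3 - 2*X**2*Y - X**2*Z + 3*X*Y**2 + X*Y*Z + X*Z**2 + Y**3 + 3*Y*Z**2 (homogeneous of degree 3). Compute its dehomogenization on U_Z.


f(x, y) = x**3 - 2*x**2*y - x**2 + 3*x*y**2 + x*y + x + y**3 + 3*y

On U_Z we set Z = 1. Each monomial c·X^i·Y^j·Z^k in F becomes c·x^i·y^j·1^k = c·x^i·y^j.
Substituting Z = 1: F(X, Y, 1) = x**3 - 2*x**2*y - x**2 + 3*x*y**2 + x*y + x + y**3 + 3*y.
Note: deg(f) ≤ deg(F) = 3; strict inequality happens when F is divisible by Z (lost terms).


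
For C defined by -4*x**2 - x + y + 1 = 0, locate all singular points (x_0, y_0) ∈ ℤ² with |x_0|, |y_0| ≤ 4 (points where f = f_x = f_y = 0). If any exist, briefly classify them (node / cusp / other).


No singular points in the scanned grid; C is smooth there.

Compute partial derivatives:
  f_x = -8*x - 1.
  f_y = 1.
f_y = 1 is a nonzero constant, so f_y never vanishes: no point (x, y) can satisfy f = f_x = f_y = 0. In particular no (x, y) ∈ {−4, ..., 4}² is singular; the curve is smooth.


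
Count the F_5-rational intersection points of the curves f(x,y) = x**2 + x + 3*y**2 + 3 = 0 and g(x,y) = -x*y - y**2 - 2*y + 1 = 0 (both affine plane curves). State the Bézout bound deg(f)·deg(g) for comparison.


Common zeros: {(4, 2)}; count = 1; Bézout bound = 4.

deg(f) = 2, deg(g) = 2, so Bézout bound = 4.
Scan x ∈ F_5. For each x, list the y ∈ F_5 with f(x, y) ≡ 0 and those with g(x, y) ≡ 0 (mod 5); the common zeros in that column are the intersection.
  x = 0: f ≡ 0 at y ∈ {2, 3}; g ≡ 0 at y ∈ ∅; common: ∅.
  x = 1: f ≡ 0 at y ∈ {0}; g ≡ 0 at y ∈ ∅; common: ∅.
  x = 2: f ≡ 0 at y ∈ ∅; g ≡ 0 at y ∈ {3}; common: ∅.
  x = 3: f ≡ 0 at y ∈ {0}; g ≡ 0 at y ∈ {1, 4}; common: ∅.
  x = 4: f ≡ 0 at y ∈ {2, 3}; g ≡ 0 at y ∈ {2}; common: {2}.
Collecting: common zeros = {(4, 2)}, so the count is 1.
Comparison with the Bézout bound: 1 ≤ 4 = deg(f)·deg(g), as expected for curves with no common component (the affine F_5-count falls short of the bound because intersections may lie at infinity, over extension fields, or carry multiplicity).


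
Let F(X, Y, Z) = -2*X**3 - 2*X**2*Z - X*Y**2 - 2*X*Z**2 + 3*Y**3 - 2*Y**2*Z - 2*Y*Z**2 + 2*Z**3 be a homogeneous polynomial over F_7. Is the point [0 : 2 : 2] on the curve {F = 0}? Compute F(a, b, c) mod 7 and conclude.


F(0,2,2) ≡ 1 (mod 7); P is NOT on the curve.

Evaluate F(0, 2, 2) term-by-term (mod 7).
  -2*X**3 ↦ -2·0·1·1 = 0
  -2*X**2*Z ↦ -2·0·1·2 = 0
  -X*Y**2 ↦ -1·0·4·1 = 0
  -2*X*Z**2 ↦ -2·0·1·4 = 0
  3*Y**3 ↦ 3·1·8·1 = 24
  -2*Y**2*Z ↦ -2·1·4·2 = -16
  -2*Y*Z**2 ↦ -2·1·2·4 = -16
  2*Z**3 ↦ 2·1·1·8 = 16
Sum: F(0, 2, 2) = (0) + (0) + (0) + (0) + (24) + (-16) + (-16) + (16) = 8.
Reducing mod 7: 8 ≡ 1 (mod 7).
Since F(a, b, c) ≡ 1 ≠ 0 (mod 7), P does NOT lie on the curve.


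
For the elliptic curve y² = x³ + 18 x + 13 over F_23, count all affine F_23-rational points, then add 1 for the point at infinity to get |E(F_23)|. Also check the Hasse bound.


Affine points = {(0, 6), (0, 17), (1, 3), (1, 20), (3, 5), (3, 18), (8, 5), (8, 18), (11, 1), (11, 22), (12, 5), (12, 18), (13, 11), (13, 12), (15, 1), (15, 22), (16, 2), (16, 21), (20, 1), (20, 22)}; affine count = 20; |E(F_23)| = 21.

Discriminant check: Δ ∝ 4a³ + 27b² = 4·18³ + 27·13² = 4·5832 + 27·169 ≡ 15 (mod 23). Nonzero ⇒ E is nonsingular.
For each x ∈ F_23, compute rhs = x³ + 18·x + 13 mod 23, then count y ∈ F_23 with y² ≡ rhs.
  x = 0: rhs = 13, matching y values: 6, 17 (2 points).
  x = 1: rhs = 9, matching y values: 3, 20 (2 points).
  x = 2: rhs = 11, matching y values: none (0 points).
  x = 3: rhs = 2, matching y values: 5, 18 (2 points).
  x = 4: rhs = 11, matching y values: none (0 points).
  x = 5: rhs = 21, matching y values: none (0 points).
  x = 6: rhs = 15, matching y values: none (0 points).
  x = 7: rhs = 22, matching y values: none (0 points).
  x = 8: rhs = 2, matching y values: 5, 18 (2 points).
  x = 9: rhs = 7, matching y values: none (0 points).
  x = 10: rhs = 20, matching y values: none (0 points).
  x = 11: rhs = 1, matching y values: 1, 22 (2 points).
  x = 12: rhs = 2, matching y values: 5, 18 (2 points).
  x = 13: rhs = 6, matching y values: 11, 12 (2 points).
  x = 14: rhs = 19, matching y values: none (0 points).
  x = 15: rhs = 1, matching y values: 1, 22 (2 points).
  x = 16: rhs = 4, matching y values: 2, 21 (2 points).
  x = 17: rhs = 11, matching y values: none (0 points).
  x = 18: rhs = 5, matching y values: none (0 points).
  x = 19: rhs = 15, matching y values: none (0 points).
  x = 20: rhs = 1, matching y values: 1, 22 (2 points).
  x = 21: rhs = 15, matching y values: none (0 points).
  x = 22: rhs = 17, matching y values: none (0 points).
Total affine count: 20.
Full point count |E(F_23)| = 20 + 1 = 21.
Hasse bound: |21 − (23+1)| = |-3| = 3 ≤ 2√23 ≈ 9.5917 ✓.


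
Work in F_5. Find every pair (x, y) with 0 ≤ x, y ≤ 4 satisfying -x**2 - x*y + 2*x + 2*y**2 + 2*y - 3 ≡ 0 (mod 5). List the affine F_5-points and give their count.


Affine F_5-points: {(2, 2), (2, 3), (3, 1), (3, 2)}; count = 4.

For each of the 25 pairs (x, y) ∈ F_5², evaluate f(x, y) mod 5. Record the zeros.
  x = 0: [0↦2, 1↦1, 2↦4, 3↦1, 4↦2]  zeros at y ∈ ∅
  x = 1: [0↦3, 1↦1, 2↦3, 3↦4, 4↦4]  zeros at y ∈ ∅
  x = 2: [0↦2, 1↦4, 2↦0, 3↦0, 4↦4]  zeros at y ∈ {2, 3}
  x = 3: [0↦4, 1↦0, 2↦0, 3↦4, 4↦2]  zeros at y ∈ {1, 2}
  x = 4: [0↦4, 1↦4, 2↦3, 3↦1, 4↦3]  zeros at y ∈ ∅
Collecting zeros: affine points = {(2, 2), (2, 3), (3, 1), (3, 2)}.
Total count |C(F_5)_aff| = 4.


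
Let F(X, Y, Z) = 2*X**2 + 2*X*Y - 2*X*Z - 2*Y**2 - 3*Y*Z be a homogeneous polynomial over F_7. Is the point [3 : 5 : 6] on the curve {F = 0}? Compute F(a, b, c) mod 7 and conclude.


F(3,5,6) ≡ 5 (mod 7); P is NOT on the curve.

Evaluate F(3, 5, 6) term-by-term (mod 7).
  2*X**2 ↦ 2·9·1·1 = 18
  2*X*Y ↦ 2·3·5·1 = 30
  -2*X*Z ↦ -2·3·1·6 = -36
  -2*Y**2 ↦ -2·1·25·1 = -50
  -3*Y*Z ↦ -3·1·5·6 = -90
Sum: F(3, 5, 6) = (18) + (30) + (-36) + (-50) + (-90) = -128.
Reducing mod 7: -128 ≡ 5 (mod 7).
Since F(a, b, c) ≡ 5 ≠ 0 (mod 7), P does NOT lie on the curve.


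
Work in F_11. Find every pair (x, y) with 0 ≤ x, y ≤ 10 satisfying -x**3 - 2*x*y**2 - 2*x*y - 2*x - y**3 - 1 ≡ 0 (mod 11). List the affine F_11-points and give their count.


Affine F_11-points: {(0, 10), (1, 3), (1, 8), (1, 9), (2, 1), (2, 3), (3, 10), (4, 4), (5, 5), (7, 7), (8, 3), (8, 4), (8, 10), (9, 0), (10, 4)}; count = 15.

For each of the 121 pairs (x, y) ∈ F_11², evaluate f(x, y) mod 11. Record the zeros.
  x = 0: [0↦10, 1↦9, 2↦2, 3↦5, 4↦1, 5↦6, 6↦3, 7↦8, 8↦4, 9↦7, 10↦0]  zeros at y ∈ {10}
  x = 1: [0↦7, 1↦2, 2↦9, 3↦0, 4↦2, 5↦9, 6↦4, 7↦3, 8↦0, 9↦0, 10↦8]  zeros at y ∈ {3, 8, 9}
  x = 2: [0↦9, 1↦0, 2↦10, 3↦0, 4↦8, 5↦6, 6↦10, 7↦3, 8↦1, 9↦9, 10↦10]  zeros at y ∈ {1, 3}
  x = 3: [0↦10, 1↦8, 2↦10, 3↦10, 4↦2, 5↦2, 6↦4, 7↦2, 8↦1, 9↦6, 10↦0]  zeros at y ∈ {10}
  x = 4: [0↦4, 1↦9, 2↦3, 3↦2, 4↦0, 5↦2, 6↦2, 7↦5, 8↦5, 9↦7, 10↦5]  zeros at y ∈ {4}
  x = 5: [0↦7, 1↦8, 2↦5, 3↦3, 4↦7, 5↦0, 6↦9, 7↦6, 8↦7, 9↦6, 10↦8]  zeros at y ∈ {5}
  x = 6: [0↦2, 1↦10, 2↦10, 3↦7, 4↦6, 5↦1, 6↦8, 7↦10, 8↦1, 9↦8, 10↦3]  zeros at y ∈ ∅
  x = 7: [0↦5, 1↦9, 2↦1, 3↦8, 4↦2, 5↦10, 6↦4, 7↦0, 8↦3, 9↦7, 10↦6]  zeros at y ∈ {7}
  x = 8: [0↦10, 1↦10, 2↦5, 3↦0, 4↦0, 5↦10, 6↦2, 7↦3, 8↦7, 9↦8, 10↦0]  zeros at y ∈ {3, 4, 10}
  x = 9: [0↦0, 1↦7, 2↦5, 3↦10, 4↦5, 5↦6, 6↦7, 7↦2, 8↦7, 9↦5, 10↦1]  zeros at y ∈ {0}
  x = 10: [0↦2, 1↦5, 2↦6, 3↦10, 4↦0, 5↦3, 6↦2, 7↦2, 8↦8, 9↦3, 10↦3]  zeros at y ∈ {4}
Collecting zeros: affine points = {(0, 10), (1, 3), (1, 8), (1, 9), (2, 1), (2, 3), (3, 10), (4, 4), (5, 5), (7, 7), (8, 3), (8, 4), (8, 10), (9, 0), (10, 4)}.
Total count |C(F_11)_aff| = 15.


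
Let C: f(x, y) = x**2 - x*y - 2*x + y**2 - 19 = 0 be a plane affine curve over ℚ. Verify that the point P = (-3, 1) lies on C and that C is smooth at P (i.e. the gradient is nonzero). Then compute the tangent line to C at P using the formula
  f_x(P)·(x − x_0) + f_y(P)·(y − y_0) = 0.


Tangent line at P: -9*x + 5*y - 32 = 0.

Step 1: f(-3, 1) = 0, so P lies on C.
Step 2: partial derivatives
  f_x(x, y) = 2*x - y - 2, f_y(x, y) = -x + 2*y.
  f_x(P) = -9, f_y(P) = 5 (gradient nonzero, so P is smooth).
Step 3: tangent line at P: -9·(x − -3) + 5·(y − 1) = 0.
Expanding: -9*x + 5*y - 32 = 0.


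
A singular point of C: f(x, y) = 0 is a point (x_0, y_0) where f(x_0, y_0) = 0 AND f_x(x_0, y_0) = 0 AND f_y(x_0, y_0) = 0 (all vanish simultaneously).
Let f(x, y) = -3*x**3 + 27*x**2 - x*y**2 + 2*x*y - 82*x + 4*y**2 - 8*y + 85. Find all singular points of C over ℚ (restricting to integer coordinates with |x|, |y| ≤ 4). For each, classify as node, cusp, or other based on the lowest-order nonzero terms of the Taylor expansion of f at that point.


Singular points: {(3, 1)}; classification: cusp.

Compute partial derivatives:
  f_x = -9*x**2 + 54*x - y**2 + 2*y - 82.
  f_y = -2*x*y + 2*x + 8*y - 8.
Scan x_0 ∈ {−4, ..., 4}. For each x_0, f_y(x_0, y) is a polynomial in y; find its integer roots y ∈ {−4, ..., 4}, then test f_x and f at those candidates.
  x = -4: f_y(-4, y) = 16*y - 16; vanishes at y ∈ {1}. (-4, 1): f_x = -441 ≠ 0.
  x = -3: f_y(-3, y) = 14*y - 14; vanishes at y ∈ {1}. (-3, 1): f_x = -324 ≠ 0.
  x = -2: f_y(-2, y) = 12*y - 12; vanishes at y ∈ {1}. (-2, 1): f_x = -225 ≠ 0.
  x = -1: f_y(-1, y) = 10*y - 10; vanishes at y ∈ {1}. (-1, 1): f_x = -144 ≠ 0.
  x = 0: f_y(0, y) = 8*y - 8; vanishes at y ∈ {1}. (0, 1): f_x = -81 ≠ 0.
  x = 1: f_y(1, y) = 6*y - 6; vanishes at y ∈ {1}. (1, 1): f_x = -36 ≠ 0.
  x = 2: f_y(2, y) = 4*y - 4; vanishes at y ∈ {1}. (2, 1): f_x = -9 ≠ 0.
  x = 3: f_y(3, y) = 2*y - 2; vanishes at y ∈ {1}. (3, 1): f_x = 0, f = 0 — SINGULAR.
  x = 4: f_y(4, y) = 0; vanishes at y ∈ {-4, -3, -2, -1, 0, 1, 2, 3, 4}. (4, -4): f_x = -34 ≠ 0; (4, -3): f_x = -25 ≠ 0; (4, -2): f_x = -18 ≠ 0; (4, -1): f_x = -13 ≠ 0; (4, 0): f_x = -10 ≠ 0; (4, 1): f_x = -9 ≠ 0; (4, 2): f_x = -10 ≠ 0; (4, 3): f_x = -13 ≠ 0; (4, 4): f_x = -18 ≠ 0.
Only singular point on the grid: (3, 1).
Classify: substitute x = 3 + u, y = 1 + v and expand: f = -3*u**3 - u*v**2 + v**2.
No constant or linear terms (consistent with a singular point). Quadratic part: v**2. Cubic part: -3*u**3 - u*v**2.
The quadratic part v**2 is a perfect square, so there is a single (double) tangent line v = 0, i.e. y = 1. Restricting the cubic part to that line (v = 0) leaves -3*u**3 ≠ 0, so f is not divisible by v and the branch is v² ≈ 3*u**3 to lowest order — this is a cusp.
Classification: cusp.


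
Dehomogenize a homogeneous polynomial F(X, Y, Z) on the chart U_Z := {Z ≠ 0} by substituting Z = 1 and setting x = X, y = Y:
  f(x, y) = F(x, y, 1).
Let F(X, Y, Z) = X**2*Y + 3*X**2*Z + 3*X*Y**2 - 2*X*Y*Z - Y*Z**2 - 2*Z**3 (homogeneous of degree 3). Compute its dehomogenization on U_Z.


f(x, y) = x**2*y + 3*x**2 + 3*x*y**2 - 2*x*y - y - 2

On U_Z we set Z = 1. Each monomial c·X^i·Y^j·Z^k in F becomes c·x^i·y^j·1^k = c·x^i·y^j.
Substituting Z = 1: F(X, Y, 1) = x**2*y + 3*x**2 + 3*x*y**2 - 2*x*y - y - 2.
Note: deg(f) ≤ deg(F) = 3; strict inequality happens when F is divisible by Z (lost terms).


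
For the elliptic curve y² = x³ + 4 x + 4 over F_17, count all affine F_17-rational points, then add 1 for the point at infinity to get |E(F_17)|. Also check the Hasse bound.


Affine points = {(0, 2), (0, 15), (1, 3), (1, 14), (3, 3), (3, 14), (4, 4), (4, 13), (5, 8), (5, 9), (7, 1), (7, 16), (8, 2), (8, 15), (9, 2), (9, 15), (11, 6), (11, 11), (13, 3), (13, 14), (14, 4), (14, 13), (16, 4), (16, 13)}; affine count = 24; |E(F_17)| = 25.

Discriminant check: Δ ∝ 4a³ + 27b² = 4·4³ + 27·4² = 4·64 + 27·16 ≡ 8 (mod 17). Nonzero ⇒ E is nonsingular.
For each x ∈ F_17, compute rhs = x³ + 4·x + 4 mod 17, then count y ∈ F_17 with y² ≡ rhs.
  x = 0: rhs = 4, matching y values: 2, 15 (2 points).
  x = 1: rhs = 9, matching y values: 3, 14 (2 points).
  x = 2: rhs = 3, matching y values: none (0 points).
  x = 3: rhs = 9, matching y values: 3, 14 (2 points).
  x = 4: rhs = 16, matching y values: 4, 13 (2 points).
  x = 5: rhs = 13, matching y values: 8, 9 (2 points).
  x = 6: rhs = 6, matching y values: none (0 points).
  x = 7: rhs = 1, matching y values: 1, 16 (2 points).
  x = 8: rhs = 4, matching y values: 2, 15 (2 points).
  x = 9: rhs = 4, matching y values: 2, 15 (2 points).
  x = 10: rhs = 7, matching y values: none (0 points).
  x = 11: rhs = 2, matching y values: 6, 11 (2 points).
  x = 12: rhs = 12, matching y values: none (0 points).
  x = 13: rhs = 9, matching y values: 3, 14 (2 points).
  x = 14: rhs = 16, matching y values: 4, 13 (2 points).
  x = 15: rhs = 5, matching y values: none (0 points).
  x = 16: rhs = 16, matching y values: 4, 13 (2 points).
Total affine count: 24.
Full point count |E(F_17)| = 24 + 1 = 25.
Hasse bound: |25 − (17+1)| = |7| = 7 ≤ 2√17 ≈ 8.2462 ✓.


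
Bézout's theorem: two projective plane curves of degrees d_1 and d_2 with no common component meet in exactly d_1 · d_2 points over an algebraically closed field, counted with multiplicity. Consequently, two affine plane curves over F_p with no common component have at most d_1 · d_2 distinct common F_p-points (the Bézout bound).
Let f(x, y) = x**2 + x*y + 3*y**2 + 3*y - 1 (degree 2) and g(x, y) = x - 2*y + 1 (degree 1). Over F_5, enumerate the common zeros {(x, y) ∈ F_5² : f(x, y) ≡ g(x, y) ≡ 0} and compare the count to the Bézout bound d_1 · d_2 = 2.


Common zeros: {(0, 3), (4, 0)}; count = 2; Bézout bound = 2.

deg(f) = 2, deg(g) = 1, so Bézout bound = 2.
Scan x ∈ F_5. For each x, list the y ∈ F_5 with f(x, y) ≡ 0 and those with g(x, y) ≡ 0 (mod 5); the common zeros in that column are the intersection.
  x = 0: f ≡ 0 at y ∈ {1, 3}; g ≡ 0 at y ∈ {3}; common: {3}.
  x = 1: f ≡ 0 at y ∈ {0, 2}; g ≡ 0 at y ∈ {1}; common: ∅.
  x = 2: f ≡ 0 at y ∈ {2, 3}; g ≡ 0 at y ∈ {4}; common: ∅.
  x = 3: f ≡ 0 at y ∈ {4}; g ≡ 0 at y ∈ {2}; common: ∅.
  x = 4: f ≡ 0 at y ∈ {0, 1}; g ≡ 0 at y ∈ {0}; common: {0}.
Collecting: common zeros = {(0, 3), (4, 0)}, so the count is 2.
Comparison with the Bézout bound: 2 ≤ 2 = deg(f)·deg(g), as expected for curves with no common component (the bound is attained).


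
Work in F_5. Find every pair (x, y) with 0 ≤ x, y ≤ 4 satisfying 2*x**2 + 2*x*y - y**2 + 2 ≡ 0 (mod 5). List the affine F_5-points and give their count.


Affine F_5-points: {(1, 1), (2, 0), (2, 4), (3, 0), (3, 1), (4, 4)}; count = 6.

For each of the 25 pairs (x, y) ∈ F_5², evaluate f(x, y) mod 5. Record the zeros.
  x = 0: [0↦2, 1↦1, 2↦3, 3↦3, 4↦1]  zeros at y ∈ ∅
  x = 1: [0↦4, 1↦0, 2↦4, 3↦1, 4↦1]  zeros at y ∈ {1}
  x = 2: [0↦0, 1↦3, 2↦4, 3↦3, 4↦0]  zeros at y ∈ {0, 4}
  x = 3: [0↦0, 1↦0, 2↦3, 3↦4, 4↦3]  zeros at y ∈ {0, 1}
  x = 4: [0↦4, 1↦1, 2↦1, 3↦4, 4↦0]  zeros at y ∈ {4}
Collecting zeros: affine points = {(1, 1), (2, 0), (2, 4), (3, 0), (3, 1), (4, 4)}.
Total count |C(F_5)_aff| = 6.


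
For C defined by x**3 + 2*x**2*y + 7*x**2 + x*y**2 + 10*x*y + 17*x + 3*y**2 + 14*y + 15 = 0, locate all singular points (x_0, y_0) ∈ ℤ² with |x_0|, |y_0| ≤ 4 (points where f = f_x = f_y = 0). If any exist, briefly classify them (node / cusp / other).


Singular points: {(-2, -1)}; classification: node.

Compute partial derivatives:
  f_x = 3*x**2 + 4*x*y + 14*x + y**2 + 10*y + 17.
  f_y = 2*x**2 + 2*x*y + 10*x + 6*y + 14.
Scan x_0 ∈ {−4, ..., 4}. For each x_0, f_y(x_0, y) is a polynomial in y; find its integer roots y ∈ {−4, ..., 4}, then test f_x and f at those candidates.
  x = -4: f_y(-4, y) = 6 - 2*y; vanishes at y ∈ {3}. (-4, 3): f_x = 0 but f = 4 ≠ 0.
  x = -3: f_y(-3, y) = 2; no integer root y with |y| ≤ 4.
  x = -2: f_y(-2, y) = 2*y + 2; vanishes at y ∈ {-1}. (-2, -1): f_x = 0, f = 0 — SINGULAR.
  x = -1: f_y(-1, y) = 4*y + 6; no integer root y with |y| ≤ 4.
  x = 0: f_y(0, y) = 6*y + 14; no integer root y with |y| ≤ 4.
  x = 1: f_y(1, y) = 8*y + 26; no integer root y with |y| ≤ 4.
  x = 2: f_y(2, y) = 10*y + 42; no integer root y with |y| ≤ 4.
  x = 3: f_y(3, y) = 12*y + 62; no integer root y with |y| ≤ 4.
  x = 4: f_y(4, y) = 14*y + 86; no integer root y with |y| ≤ 4.
Only singular point on the grid: (-2, -1).
Classify: substitute x = -2 + u, y = -1 + v and expand: f = u**3 + 2*u**2*v - u**2 + u*v**2 + v**2.
No constant or linear terms (consistent with a singular point). Quadratic part: -u**2 + v**2. Cubic part: u**3 + 2*u**2*v + u*v**2.
The quadratic part v**2 - u**2 = (v − u)(v + u) splits into two distinct linear factors, so there are two distinct tangent lines y − -1 = ±(x − -2) — this is a node (ordinary double point).
Classification: node.


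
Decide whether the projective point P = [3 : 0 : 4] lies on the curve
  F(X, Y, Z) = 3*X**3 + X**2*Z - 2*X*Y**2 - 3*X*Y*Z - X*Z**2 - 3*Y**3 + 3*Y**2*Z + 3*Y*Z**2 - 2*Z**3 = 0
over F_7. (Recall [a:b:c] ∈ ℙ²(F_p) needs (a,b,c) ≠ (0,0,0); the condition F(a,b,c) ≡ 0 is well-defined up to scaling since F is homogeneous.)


F(3,0,4) ≡ 4 (mod 7); P is NOT on the curve.

Evaluate F(3, 0, 4) term-by-term (mod 7).
  3*X**3 ↦ 3·27·1·1 = 81
  X**2*Z ↦ 1·9·1·4 = 36
  -2*X*Y**2 ↦ -2·3·0·1 = 0
  -3*X*Y*Z ↦ -3·3·0·4 = 0
  -X*Z**2 ↦ -1·3·1·16 = -48
  -3*Y**3 ↦ -3·1·0·1 = 0
  3*Y**2*Z ↦ 3·1·0·4 = 0
  3*Y*Z**2 ↦ 3·1·0·16 = 0
  -2*Z**3 ↦ -2·1·1·64 = -128
Sum: F(3, 0, 4) = (81) + (36) + (0) + (0) + (-48) + (0) + (0) + (0) + (-128) = -59.
Reducing mod 7: -59 ≡ 4 (mod 7).
Since F(a, b, c) ≡ 4 ≠ 0 (mod 7), P does NOT lie on the curve.


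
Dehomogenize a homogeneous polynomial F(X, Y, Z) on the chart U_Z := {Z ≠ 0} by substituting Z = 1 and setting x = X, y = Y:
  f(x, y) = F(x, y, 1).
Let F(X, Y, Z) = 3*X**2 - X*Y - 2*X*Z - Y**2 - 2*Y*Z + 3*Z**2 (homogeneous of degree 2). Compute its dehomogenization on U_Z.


f(x, y) = 3*x**2 - x*y - 2*x - y**2 - 2*y + 3

On U_Z we set Z = 1. Each monomial c·X^i·Y^j·Z^k in F becomes c·x^i·y^j·1^k = c·x^i·y^j.
Substituting Z = 1: F(X, Y, 1) = 3*x**2 - x*y - 2*x - y**2 - 2*y + 3.
Note: deg(f) ≤ deg(F) = 2; strict inequality happens when F is divisible by Z (lost terms).


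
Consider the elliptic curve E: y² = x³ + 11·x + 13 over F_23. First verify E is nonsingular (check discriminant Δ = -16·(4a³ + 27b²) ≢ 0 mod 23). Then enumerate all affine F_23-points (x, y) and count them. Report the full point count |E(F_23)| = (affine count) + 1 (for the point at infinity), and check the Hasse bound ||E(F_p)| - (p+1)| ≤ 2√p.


Affine points = {(0, 6), (0, 17), (1, 5), (1, 18), (3, 2), (3, 21), (4, 11), (4, 12), (5, 3), (5, 20), (9, 6), (9, 17), (11, 4), (11, 19), (14, 6), (14, 17), (21, 11), (21, 12), (22, 1), (22, 22)}; affine count = 20; |E(F_23)| = 21.

Discriminant check: Δ ∝ 4a³ + 27b² = 4·11³ + 27·13² = 4·1331 + 27·169 ≡ 20 (mod 23). Nonzero ⇒ E is nonsingular.
For each x ∈ F_23, compute rhs = x³ + 11·x + 13 mod 23, then count y ∈ F_23 with y² ≡ rhs.
  x = 0: rhs = 13, matching y values: 6, 17 (2 points).
  x = 1: rhs = 2, matching y values: 5, 18 (2 points).
  x = 2: rhs = 20, matching y values: none (0 points).
  x = 3: rhs = 4, matching y values: 2, 21 (2 points).
  x = 4: rhs = 6, matching y values: 11, 12 (2 points).
  x = 5: rhs = 9, matching y values: 3, 20 (2 points).
  x = 6: rhs = 19, matching y values: none (0 points).
  x = 7: rhs = 19, matching y values: none (0 points).
  x = 8: rhs = 15, matching y values: none (0 points).
  x = 9: rhs = 13, matching y values: 6, 17 (2 points).
  x = 10: rhs = 19, matching y values: none (0 points).
  x = 11: rhs = 16, matching y values: 4, 19 (2 points).
  x = 12: rhs = 10, matching y values: none (0 points).
  x = 13: rhs = 7, matching y values: none (0 points).
  x = 14: rhs = 13, matching y values: 6, 17 (2 points).
  x = 15: rhs = 11, matching y values: none (0 points).
  x = 16: rhs = 7, matching y values: none (0 points).
  x = 17: rhs = 7, matching y values: none (0 points).
  x = 18: rhs = 17, matching y values: none (0 points).
  x = 19: rhs = 20, matching y values: none (0 points).
  x = 20: rhs = 22, matching y values: none (0 points).
  x = 21: rhs = 6, matching y values: 11, 12 (2 points).
  x = 22: rhs = 1, matching y values: 1, 22 (2 points).
Total affine count: 20.
Full point count |E(F_23)| = 20 + 1 = 21.
Hasse bound: |21 − (23+1)| = |-3| = 3 ≤ 2√23 ≈ 9.5917 ✓.
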